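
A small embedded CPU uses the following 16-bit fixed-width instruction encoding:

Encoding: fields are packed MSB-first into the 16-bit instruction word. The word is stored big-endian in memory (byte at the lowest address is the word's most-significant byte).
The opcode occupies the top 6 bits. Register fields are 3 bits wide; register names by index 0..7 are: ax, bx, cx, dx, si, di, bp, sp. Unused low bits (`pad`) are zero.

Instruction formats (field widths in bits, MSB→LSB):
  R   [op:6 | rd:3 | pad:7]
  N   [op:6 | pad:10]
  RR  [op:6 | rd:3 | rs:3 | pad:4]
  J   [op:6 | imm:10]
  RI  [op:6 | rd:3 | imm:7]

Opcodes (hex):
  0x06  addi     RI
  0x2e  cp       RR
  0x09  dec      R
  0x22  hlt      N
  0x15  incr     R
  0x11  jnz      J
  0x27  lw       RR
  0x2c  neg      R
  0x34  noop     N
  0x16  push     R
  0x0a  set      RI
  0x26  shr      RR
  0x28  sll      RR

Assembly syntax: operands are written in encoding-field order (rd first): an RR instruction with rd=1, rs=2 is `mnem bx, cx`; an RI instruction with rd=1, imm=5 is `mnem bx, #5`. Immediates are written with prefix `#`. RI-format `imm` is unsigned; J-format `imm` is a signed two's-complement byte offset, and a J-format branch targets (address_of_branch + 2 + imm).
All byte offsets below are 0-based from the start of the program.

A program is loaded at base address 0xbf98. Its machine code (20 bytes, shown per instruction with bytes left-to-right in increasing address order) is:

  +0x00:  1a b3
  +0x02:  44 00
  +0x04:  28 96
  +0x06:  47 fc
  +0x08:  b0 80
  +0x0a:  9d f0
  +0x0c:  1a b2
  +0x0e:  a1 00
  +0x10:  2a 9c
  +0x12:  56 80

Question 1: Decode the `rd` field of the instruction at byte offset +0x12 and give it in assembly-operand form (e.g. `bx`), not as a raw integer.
di

@+12  big-endian(56 80) = 0x5680
  op=0x5680>>10=0x15 ⇒ incr (R)
  rd@[9:7]=0x5 ⇒ di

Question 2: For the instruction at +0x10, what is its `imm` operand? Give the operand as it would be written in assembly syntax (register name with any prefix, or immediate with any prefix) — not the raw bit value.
+0x10: 2a 9c ⇒ word 0x2a9c (big)
  opcode bits[15:10]=0xa: set/RI
  [9:7] rd=5 = di
  [6:0] imm=28 = #28

#28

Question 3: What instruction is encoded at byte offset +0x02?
jnz #0

@+02  big-endian(44 00) = 0x4400
  top 6b → 0x11 → jnz [J]
  imm: (w>>0)&0x3ff=0x0 → #0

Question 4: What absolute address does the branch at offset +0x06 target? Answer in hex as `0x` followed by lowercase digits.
0xbf9c

@+06  big-endian(47 fc) = 0x47fc
  opcode bits[15:10]=0x11: jnz/J
  imm@[9:0]=0x3fc (s10→-4) ⇒ #-4
  target = base 0xbf98 + off 0x06 + 2 + imm -4 = 0xbf9c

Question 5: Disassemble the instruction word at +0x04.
set bx, #22

@+04  big-endian(28 96) = 0x2896
  top 6b → 0xa → set [RI]
  rd: (w>>7)&0x7=0x1 → bx
  imm: (w>>0)&0x7f=0x16 → #22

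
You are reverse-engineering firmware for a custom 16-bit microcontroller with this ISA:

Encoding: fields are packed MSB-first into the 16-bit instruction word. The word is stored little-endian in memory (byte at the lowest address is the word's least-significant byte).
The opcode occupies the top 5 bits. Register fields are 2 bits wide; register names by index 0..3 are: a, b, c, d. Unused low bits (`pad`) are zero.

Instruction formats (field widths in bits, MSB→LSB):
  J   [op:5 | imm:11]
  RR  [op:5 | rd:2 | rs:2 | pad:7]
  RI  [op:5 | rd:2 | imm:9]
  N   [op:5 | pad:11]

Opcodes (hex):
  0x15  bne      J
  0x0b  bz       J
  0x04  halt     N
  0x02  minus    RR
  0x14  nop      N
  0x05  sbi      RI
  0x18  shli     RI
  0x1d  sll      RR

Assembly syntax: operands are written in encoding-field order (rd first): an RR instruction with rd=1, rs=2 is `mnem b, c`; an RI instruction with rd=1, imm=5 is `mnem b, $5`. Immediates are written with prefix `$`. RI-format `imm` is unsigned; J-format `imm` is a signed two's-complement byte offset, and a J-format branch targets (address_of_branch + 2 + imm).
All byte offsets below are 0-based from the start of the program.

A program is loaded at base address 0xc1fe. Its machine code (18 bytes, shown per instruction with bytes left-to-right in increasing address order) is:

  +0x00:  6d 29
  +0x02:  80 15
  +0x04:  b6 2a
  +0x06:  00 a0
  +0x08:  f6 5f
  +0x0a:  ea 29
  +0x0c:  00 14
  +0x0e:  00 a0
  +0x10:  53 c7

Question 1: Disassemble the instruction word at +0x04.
sbi b, $182

@+04  little-endian(b6 2a) = 0x2ab6
  op=0x2ab6>>11=0x5 ⇒ sbi (RI)
  rd: (w>>9)&0x3=0x1 → b
  imm: (w>>0)&0x1ff=0xb6 → $182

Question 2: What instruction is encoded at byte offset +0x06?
off 0x06: read 00 a0 as little → 0xa000
  opcode bits[15:11]=0x14: nop/N

nop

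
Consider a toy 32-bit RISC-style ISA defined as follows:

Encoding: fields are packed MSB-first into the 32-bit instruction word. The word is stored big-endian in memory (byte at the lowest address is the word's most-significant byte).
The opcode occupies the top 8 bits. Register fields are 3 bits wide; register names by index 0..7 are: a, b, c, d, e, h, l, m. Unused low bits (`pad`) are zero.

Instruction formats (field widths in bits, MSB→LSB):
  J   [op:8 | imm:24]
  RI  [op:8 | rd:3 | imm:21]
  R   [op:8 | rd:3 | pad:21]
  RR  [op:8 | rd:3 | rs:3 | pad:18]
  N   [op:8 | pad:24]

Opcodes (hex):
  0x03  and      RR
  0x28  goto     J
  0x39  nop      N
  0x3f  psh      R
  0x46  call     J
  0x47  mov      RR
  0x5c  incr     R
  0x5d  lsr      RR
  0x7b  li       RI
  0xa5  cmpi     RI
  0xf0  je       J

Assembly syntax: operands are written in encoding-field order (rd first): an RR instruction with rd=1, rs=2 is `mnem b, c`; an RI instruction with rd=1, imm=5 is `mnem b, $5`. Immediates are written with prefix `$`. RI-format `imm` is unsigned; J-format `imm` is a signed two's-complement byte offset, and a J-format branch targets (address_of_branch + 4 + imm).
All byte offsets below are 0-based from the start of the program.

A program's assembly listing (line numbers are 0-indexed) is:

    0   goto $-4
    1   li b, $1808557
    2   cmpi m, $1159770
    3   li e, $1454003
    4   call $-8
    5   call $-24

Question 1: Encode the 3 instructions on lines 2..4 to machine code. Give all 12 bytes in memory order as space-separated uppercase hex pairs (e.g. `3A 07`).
A5 F1 B2 5A 7B 96 2F B3 46 FF FF F8

2. cmpi fields op=0xa5:8|rd=7:3|imm=1159770:21 → word a5f1b25ah → a5 f1 b2 5a
3. li fields op=0x7b:8|rd=4:3|imm=1454003:21 → word 7b962fb3h → 7b 96 2f b3
4. call fields op=0x46:8|imm=-8:24 → word 46fffff8h → 46 ff ff f8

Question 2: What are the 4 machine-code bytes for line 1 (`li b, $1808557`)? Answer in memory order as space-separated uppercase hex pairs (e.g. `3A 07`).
L1: li op=0x7b:8|rd=1:3|imm=1808557:21 ⇒ 0x7b3b98ad ⇒ big 7b 3b 98 ad

7B 3B 98 AD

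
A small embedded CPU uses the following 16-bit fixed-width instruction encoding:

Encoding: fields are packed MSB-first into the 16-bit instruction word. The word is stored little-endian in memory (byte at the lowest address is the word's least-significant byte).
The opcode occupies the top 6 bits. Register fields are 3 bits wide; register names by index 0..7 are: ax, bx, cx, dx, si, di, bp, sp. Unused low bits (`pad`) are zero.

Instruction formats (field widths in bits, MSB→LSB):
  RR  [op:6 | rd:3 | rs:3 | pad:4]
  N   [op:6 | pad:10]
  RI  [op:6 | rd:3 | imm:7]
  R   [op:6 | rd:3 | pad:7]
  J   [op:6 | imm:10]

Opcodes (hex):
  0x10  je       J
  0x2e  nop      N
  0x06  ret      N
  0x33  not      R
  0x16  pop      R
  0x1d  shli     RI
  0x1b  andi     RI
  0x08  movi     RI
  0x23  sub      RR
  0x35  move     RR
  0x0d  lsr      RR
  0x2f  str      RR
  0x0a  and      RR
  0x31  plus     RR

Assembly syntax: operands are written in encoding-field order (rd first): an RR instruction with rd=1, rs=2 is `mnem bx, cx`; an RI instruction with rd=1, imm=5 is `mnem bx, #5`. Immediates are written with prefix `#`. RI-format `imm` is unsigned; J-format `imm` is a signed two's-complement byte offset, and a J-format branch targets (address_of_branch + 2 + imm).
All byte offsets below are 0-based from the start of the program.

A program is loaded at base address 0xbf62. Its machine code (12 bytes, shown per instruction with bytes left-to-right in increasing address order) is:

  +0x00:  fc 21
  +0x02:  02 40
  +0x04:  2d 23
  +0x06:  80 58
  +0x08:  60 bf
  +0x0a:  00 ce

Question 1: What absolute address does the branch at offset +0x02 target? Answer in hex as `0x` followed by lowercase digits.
@+02  little-endian(02 40) = 0x4002
  op=0x4002>>10=0x10 ⇒ je (J)
  imm: (w>>0)&0x3ff=0x2 → #2
  target = base 0xbf62 + off 0x02 + 2 + imm 2 = 0xbf68

0xbf68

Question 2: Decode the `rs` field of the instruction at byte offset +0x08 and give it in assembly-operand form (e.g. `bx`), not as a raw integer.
off 0x08: read 60 bf as little → 0xbf60
  opcode bits[15:10]=0x2f: str/RR
  [9:7] rd=6 = bp
  [6:4] rs=6 = bp

bp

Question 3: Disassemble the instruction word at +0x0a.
+0x0a: 00 ce ⇒ word 0xce00 (little)
  top 6b → 0x33 → not [R]
  [9:7] rd=4 = si

not si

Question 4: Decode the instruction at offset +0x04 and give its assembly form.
movi bp, #45

@+04  little-endian(2d 23) = 0x232d
  opcode bits[15:10]=0x8: movi/RI
  rd: (w>>7)&0x7=0x6 → bp
  imm: (w>>0)&0x7f=0x2d → #45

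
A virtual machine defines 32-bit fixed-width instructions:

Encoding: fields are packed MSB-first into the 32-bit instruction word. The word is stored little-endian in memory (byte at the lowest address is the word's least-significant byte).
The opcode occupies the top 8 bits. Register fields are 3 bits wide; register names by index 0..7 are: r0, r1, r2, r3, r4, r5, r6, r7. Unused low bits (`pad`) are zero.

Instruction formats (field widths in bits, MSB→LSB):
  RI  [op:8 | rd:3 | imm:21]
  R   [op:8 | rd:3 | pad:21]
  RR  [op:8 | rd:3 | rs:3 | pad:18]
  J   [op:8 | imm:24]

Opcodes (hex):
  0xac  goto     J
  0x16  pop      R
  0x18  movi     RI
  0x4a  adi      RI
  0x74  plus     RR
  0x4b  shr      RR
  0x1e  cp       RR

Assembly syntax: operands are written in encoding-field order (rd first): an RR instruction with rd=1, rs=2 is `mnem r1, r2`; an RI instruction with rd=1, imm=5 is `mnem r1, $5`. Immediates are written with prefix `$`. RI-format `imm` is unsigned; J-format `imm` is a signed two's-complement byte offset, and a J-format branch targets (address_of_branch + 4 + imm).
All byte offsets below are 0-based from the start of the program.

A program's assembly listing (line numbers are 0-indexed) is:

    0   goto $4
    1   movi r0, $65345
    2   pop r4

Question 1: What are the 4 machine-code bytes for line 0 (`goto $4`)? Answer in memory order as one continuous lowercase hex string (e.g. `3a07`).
040000ac

L0: goto op=0xac:8|imm=4:24 ⇒ 0xac000004 ⇒ little 04 00 00 ac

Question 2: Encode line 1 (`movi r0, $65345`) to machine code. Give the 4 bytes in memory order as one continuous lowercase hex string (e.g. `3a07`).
41ff0018

1. movi fields op=0x18:8|rd=0:3|imm=65345:21 → word 1800ff41h → 41 ff 00 18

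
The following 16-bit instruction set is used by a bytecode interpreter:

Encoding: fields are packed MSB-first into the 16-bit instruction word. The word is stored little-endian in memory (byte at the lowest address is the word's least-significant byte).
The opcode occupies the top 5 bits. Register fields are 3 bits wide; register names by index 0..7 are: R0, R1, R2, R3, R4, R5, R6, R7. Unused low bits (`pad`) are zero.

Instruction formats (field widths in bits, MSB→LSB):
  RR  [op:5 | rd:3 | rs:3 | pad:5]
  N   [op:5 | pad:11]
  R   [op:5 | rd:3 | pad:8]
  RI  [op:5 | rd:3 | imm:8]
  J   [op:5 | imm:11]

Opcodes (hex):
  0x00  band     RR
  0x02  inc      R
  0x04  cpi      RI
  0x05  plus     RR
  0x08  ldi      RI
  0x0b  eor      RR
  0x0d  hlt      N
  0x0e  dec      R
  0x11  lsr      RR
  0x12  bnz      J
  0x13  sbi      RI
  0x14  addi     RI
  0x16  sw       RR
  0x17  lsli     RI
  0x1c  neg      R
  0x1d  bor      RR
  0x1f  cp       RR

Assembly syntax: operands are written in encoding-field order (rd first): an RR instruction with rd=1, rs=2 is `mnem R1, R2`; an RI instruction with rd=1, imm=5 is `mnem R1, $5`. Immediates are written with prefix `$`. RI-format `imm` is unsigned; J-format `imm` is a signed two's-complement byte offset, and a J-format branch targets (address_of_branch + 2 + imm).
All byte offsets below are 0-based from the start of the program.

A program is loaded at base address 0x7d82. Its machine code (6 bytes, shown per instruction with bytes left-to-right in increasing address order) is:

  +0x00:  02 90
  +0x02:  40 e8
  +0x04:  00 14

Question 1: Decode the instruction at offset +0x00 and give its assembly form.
@+00  little-endian(02 90) = 0x9002
  top 5b → 0x12 → bnz [J]
  imm@[10:0]=0x2 ⇒ $2

bnz $2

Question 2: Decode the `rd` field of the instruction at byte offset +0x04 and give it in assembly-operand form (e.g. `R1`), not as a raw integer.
R4

@+04  little-endian(00 14) = 0x1400
  op=0x1400>>11=0x2 ⇒ inc (R)
  rd@[10:8]=0x4 ⇒ R4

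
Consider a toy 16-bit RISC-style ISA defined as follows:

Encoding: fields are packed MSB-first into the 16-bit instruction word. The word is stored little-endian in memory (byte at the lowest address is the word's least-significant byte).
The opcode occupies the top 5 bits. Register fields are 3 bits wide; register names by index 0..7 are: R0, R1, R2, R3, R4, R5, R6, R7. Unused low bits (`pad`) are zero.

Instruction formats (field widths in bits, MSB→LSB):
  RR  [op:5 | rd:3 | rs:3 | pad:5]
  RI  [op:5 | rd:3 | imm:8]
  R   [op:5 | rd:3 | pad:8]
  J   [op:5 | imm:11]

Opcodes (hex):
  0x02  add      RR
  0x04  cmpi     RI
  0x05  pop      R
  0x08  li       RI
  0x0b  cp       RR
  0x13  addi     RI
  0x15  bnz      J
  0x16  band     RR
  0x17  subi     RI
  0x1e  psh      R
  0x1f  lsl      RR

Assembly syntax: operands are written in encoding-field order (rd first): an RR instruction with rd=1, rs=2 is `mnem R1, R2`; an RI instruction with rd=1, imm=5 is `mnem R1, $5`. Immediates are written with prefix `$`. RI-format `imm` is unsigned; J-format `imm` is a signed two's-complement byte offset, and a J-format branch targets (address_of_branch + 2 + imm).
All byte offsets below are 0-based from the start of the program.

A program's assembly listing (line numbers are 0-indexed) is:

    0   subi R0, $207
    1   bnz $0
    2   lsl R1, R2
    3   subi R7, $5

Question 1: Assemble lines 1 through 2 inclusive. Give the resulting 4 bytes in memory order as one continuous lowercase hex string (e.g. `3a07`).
L1: bnz op=0x15:5|imm=0:11 ⇒ 0xa800 ⇒ little 00 a8
L2: lsl op=0x1f:5|rd=1:3|rs=2:3|pad=0:5 ⇒ 0xf940 ⇒ little 40 f9

00a840f9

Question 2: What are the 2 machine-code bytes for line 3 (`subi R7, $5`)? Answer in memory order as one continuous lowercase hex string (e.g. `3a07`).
3. subi fields op=0x17:5|rd=7:3|imm=5:8 → word bf05h → 05 bf

05bf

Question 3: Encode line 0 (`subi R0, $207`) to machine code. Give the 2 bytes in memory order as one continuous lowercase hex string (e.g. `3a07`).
line 0 (subi): pack op=0x17:5|rd=0:3|imm=207:8 = 0xb8cf; little→ cf b8

cfb8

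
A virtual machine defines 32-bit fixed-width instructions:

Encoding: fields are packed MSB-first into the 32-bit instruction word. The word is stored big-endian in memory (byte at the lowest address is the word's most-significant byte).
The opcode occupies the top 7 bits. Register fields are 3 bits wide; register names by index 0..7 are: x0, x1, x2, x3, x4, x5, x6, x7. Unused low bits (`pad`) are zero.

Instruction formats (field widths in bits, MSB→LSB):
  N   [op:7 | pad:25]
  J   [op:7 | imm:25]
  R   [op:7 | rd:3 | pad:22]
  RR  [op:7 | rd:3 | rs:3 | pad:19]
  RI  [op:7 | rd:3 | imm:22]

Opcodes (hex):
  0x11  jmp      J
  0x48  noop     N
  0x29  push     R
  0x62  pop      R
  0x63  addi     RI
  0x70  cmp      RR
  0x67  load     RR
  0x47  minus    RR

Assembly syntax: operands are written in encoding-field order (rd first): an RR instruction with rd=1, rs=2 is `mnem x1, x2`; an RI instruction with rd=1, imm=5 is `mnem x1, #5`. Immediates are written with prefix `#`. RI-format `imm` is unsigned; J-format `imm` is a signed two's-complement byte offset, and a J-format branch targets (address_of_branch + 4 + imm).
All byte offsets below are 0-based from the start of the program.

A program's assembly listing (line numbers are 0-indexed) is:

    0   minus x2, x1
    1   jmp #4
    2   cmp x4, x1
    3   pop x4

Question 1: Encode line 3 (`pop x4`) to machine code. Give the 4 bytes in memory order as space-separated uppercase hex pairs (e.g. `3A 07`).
line 3 (pop): pack op=0x62:7|rd=4:3|pad=0:22 = 0xc5000000; big→ c5 00 00 00

C5 00 00 00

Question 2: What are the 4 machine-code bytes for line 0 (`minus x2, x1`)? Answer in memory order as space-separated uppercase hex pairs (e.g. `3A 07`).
line 0 (minus): pack op=0x47:7|rd=2:3|rs=1:3|pad=0:19 = 0x8e880000; big→ 8e 88 00 00

8E 88 00 00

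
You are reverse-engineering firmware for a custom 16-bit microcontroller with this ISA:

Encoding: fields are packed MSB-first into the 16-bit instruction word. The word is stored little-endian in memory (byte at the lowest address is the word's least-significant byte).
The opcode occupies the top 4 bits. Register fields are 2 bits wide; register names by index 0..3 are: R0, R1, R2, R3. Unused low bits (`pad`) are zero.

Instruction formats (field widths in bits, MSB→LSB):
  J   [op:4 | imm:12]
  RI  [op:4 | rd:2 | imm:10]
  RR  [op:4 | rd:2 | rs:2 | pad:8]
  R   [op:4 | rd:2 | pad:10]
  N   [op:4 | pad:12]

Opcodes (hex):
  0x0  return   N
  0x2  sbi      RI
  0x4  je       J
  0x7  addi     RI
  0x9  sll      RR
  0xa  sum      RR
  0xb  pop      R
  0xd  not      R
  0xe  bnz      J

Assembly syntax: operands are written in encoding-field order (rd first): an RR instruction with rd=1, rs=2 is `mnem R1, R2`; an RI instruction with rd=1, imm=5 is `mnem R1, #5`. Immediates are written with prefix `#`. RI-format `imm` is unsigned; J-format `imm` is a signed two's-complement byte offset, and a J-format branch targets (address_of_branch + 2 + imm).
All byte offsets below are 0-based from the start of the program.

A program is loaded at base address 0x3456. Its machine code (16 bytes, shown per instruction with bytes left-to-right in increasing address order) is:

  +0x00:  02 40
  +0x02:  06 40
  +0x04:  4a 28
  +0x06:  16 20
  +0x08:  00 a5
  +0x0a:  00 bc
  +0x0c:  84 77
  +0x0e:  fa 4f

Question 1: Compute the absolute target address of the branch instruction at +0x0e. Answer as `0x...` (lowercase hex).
off 0x0e: read fa 4f as little → 0x4ffa
  top 4b → 0x4 → je [J]
  [11:0] imm=4090 (s12→-6) = #-6
  target = base 0x3456 + off 0x0e + 2 + imm -6 = 0x3460

0x3460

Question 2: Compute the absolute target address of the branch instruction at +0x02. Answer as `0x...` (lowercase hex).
off 0x02: read 06 40 as little → 0x4006
  opcode bits[15:12]=0x4: je/J
  imm: (w>>0)&0xfff=0x6 → #6
  target = base 0x3456 + off 0x02 + 2 + imm 6 = 0x3460

0x3460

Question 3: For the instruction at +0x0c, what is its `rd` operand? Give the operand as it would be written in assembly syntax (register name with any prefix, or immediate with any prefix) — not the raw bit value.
[0c] 84 77 → 0x7784
  top 4b → 0x7 → addi [RI]
  rd@[11:10]=0x1 ⇒ R1
  imm@[9:0]=0x384 ⇒ #900

R1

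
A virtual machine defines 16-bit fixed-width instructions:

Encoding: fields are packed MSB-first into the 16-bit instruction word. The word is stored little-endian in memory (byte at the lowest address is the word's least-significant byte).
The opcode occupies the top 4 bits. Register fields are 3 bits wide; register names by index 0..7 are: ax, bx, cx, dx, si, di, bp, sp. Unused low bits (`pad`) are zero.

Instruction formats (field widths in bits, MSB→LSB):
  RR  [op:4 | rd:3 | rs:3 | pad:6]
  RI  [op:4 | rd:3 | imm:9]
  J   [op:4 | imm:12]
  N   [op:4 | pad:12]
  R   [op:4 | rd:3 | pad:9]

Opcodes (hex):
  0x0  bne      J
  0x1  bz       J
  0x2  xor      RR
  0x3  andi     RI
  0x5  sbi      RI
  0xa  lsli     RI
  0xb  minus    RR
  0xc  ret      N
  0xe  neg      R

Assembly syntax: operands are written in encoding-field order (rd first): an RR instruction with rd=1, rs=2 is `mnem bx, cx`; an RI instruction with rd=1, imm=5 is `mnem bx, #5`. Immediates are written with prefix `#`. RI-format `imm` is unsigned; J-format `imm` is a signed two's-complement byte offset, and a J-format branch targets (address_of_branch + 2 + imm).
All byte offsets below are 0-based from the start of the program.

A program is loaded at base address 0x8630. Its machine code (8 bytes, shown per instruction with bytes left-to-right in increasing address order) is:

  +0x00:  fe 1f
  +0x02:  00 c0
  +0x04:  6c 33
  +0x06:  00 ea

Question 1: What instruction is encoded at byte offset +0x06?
neg di

@+06  little-endian(00 ea) = 0xea00
  op=0xea00>>12=0xe ⇒ neg (R)
  rd: (w>>9)&0x7=0x5 → di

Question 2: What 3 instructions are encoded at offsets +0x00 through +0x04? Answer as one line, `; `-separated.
bz #-2; ret; andi bx, #364

+0x00: fe 1f ⇒ word 0x1ffe (little)
  op=0x1ffe>>12=0x1 ⇒ bz (J)
  imm@[11:0]=0xffe (s12→-2) ⇒ #-2
+0x02: 00 c0 ⇒ word 0xc000 (little)
  op=0xc000>>12=0xc ⇒ ret (N)
+0x04: 6c 33 ⇒ word 0x336c (little)
  op=0x336c>>12=0x3 ⇒ andi (RI)
  rd@[11:9]=0x1 ⇒ bx
  imm@[8:0]=0x16c ⇒ #364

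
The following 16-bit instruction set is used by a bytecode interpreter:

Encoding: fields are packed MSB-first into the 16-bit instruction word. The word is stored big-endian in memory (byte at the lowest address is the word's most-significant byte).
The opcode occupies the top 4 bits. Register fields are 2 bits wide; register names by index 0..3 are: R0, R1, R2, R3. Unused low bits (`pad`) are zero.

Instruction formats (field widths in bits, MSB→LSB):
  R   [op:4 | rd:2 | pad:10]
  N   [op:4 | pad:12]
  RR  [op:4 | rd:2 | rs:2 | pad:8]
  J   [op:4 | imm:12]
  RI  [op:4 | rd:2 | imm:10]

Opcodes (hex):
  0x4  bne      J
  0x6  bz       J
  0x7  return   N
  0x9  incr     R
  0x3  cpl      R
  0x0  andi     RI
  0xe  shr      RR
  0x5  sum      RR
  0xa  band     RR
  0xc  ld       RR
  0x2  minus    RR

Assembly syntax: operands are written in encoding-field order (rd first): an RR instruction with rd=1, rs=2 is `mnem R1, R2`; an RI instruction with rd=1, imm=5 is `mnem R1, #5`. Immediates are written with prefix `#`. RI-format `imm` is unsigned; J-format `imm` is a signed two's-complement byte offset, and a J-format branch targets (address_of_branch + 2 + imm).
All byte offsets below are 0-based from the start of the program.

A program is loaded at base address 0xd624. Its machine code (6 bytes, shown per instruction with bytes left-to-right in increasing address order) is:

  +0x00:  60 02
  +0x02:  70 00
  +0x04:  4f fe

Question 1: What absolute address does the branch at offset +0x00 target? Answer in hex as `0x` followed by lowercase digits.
@+00  big-endian(60 02) = 0x6002
  opcode bits[15:12]=0x6: bz/J
  imm: (w>>0)&0xfff=0x2 → #2
  target = base 0xd624 + off 0x00 + 2 + imm 2 = 0xd628

0xd628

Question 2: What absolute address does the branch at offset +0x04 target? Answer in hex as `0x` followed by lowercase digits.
off 0x04: read 4f fe as big → 0x4ffe
  opcode bits[15:12]=0x4: bne/J
  [11:0] imm=4094 (s12→-2) = #-2
  target = base 0xd624 + off 0x04 + 2 + imm -2 = 0xd628

0xd628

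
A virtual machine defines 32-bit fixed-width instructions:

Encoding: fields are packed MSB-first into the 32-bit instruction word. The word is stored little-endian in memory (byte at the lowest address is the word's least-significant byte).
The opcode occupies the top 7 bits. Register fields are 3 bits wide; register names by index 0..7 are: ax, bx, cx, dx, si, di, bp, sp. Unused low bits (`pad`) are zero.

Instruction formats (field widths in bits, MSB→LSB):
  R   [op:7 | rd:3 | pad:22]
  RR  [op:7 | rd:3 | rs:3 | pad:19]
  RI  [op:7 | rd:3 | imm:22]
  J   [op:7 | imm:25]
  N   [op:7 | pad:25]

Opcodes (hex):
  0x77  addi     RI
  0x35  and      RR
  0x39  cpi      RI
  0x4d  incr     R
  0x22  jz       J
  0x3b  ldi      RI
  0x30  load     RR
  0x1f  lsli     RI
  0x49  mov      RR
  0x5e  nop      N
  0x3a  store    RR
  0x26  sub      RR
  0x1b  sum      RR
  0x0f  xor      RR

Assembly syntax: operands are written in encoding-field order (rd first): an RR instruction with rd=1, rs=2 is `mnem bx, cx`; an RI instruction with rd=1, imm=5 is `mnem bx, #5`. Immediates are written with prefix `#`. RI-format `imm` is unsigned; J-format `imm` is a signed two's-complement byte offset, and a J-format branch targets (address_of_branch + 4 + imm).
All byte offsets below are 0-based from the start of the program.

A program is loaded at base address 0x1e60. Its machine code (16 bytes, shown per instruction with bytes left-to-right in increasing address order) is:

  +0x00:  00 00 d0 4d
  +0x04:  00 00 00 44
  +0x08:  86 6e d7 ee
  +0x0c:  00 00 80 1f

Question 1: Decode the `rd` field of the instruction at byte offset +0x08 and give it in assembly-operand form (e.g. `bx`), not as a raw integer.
@+08  little-endian(86 6e d7 ee) = 0xeed76e86
  top 7b → 0x77 → addi [RI]
  rd: (w>>22)&0x7=0x3 → dx
  imm: (w>>0)&0x3fffff=0x176e86 → #1535622

dx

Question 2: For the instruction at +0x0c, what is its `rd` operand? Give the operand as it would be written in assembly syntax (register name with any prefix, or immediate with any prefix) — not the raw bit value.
bp

off 0x0c: read 00 00 80 1f as little → 0x1f800000
  top 7b → 0xf → xor [RR]
  rd: (w>>22)&0x7=0x6 → bp
  rs: (w>>19)&0x7=0x0 → ax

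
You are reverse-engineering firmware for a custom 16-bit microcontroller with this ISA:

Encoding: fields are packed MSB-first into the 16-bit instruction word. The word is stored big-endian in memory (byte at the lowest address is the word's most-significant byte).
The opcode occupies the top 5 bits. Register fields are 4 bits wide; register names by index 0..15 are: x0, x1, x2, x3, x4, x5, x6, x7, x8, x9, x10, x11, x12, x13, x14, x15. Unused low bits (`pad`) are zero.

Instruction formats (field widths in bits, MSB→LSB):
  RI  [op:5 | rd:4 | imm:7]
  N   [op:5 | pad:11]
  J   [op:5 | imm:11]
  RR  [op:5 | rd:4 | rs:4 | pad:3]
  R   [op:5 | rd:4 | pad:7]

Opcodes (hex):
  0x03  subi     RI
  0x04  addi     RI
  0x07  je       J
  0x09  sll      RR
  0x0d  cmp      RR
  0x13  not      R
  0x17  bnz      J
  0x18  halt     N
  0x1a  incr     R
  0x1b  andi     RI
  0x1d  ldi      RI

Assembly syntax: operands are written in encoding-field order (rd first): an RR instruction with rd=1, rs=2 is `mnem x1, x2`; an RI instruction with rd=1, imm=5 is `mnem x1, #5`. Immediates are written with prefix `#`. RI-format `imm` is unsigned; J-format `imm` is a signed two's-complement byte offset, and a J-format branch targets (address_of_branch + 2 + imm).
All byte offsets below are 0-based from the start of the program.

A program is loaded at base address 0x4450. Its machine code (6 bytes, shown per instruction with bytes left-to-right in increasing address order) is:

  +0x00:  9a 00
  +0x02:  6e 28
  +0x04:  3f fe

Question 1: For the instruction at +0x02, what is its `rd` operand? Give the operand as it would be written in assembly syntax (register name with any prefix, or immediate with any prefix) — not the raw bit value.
x12

off 0x02: read 6e 28 as big → 0x6e28
  op=0x6e28>>11=0xd ⇒ cmp (RR)
  rd: (w>>7)&0xf=0xc → x12
  rs: (w>>3)&0xf=0x5 → x5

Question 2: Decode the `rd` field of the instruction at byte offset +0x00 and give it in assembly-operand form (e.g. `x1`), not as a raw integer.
off 0x00: read 9a 00 as big → 0x9a00
  opcode bits[15:11]=0x13: not/R
  rd@[10:7]=0x4 ⇒ x4

x4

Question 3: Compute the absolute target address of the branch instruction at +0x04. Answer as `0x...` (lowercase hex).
off 0x04: read 3f fe as big → 0x3ffe
  top 5b → 0x7 → je [J]
  imm: (w>>0)&0x7ff=0x7fe (s11→-2) → #-2
  target = base 0x4450 + off 0x04 + 2 + imm -2 = 0x4454

0x4454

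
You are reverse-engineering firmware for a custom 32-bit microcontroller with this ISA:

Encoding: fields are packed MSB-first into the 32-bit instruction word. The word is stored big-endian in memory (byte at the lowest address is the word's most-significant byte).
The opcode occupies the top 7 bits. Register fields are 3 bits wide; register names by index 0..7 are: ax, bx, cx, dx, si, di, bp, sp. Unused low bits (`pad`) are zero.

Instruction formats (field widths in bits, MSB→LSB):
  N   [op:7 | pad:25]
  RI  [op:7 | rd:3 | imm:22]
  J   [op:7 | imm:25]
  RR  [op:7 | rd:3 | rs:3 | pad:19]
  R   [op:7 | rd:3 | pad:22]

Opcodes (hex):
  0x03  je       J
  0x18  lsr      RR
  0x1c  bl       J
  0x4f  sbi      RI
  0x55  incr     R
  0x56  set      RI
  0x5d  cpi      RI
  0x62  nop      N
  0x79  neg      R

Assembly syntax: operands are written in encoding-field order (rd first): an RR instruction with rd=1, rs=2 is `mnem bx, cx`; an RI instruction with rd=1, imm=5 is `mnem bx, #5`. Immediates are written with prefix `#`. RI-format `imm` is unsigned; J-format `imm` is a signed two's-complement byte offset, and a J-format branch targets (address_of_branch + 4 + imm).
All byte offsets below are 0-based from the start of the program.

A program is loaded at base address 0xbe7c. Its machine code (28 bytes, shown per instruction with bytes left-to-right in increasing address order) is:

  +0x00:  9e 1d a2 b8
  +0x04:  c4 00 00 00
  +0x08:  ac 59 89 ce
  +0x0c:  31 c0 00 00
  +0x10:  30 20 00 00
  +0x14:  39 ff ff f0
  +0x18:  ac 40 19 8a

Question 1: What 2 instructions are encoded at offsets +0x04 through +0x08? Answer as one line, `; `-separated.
[04] c4 00 00 00 → 0xc4000000
  opcode bits[31:25]=0x62: nop/N
[08] ac 59 89 ce → 0xac5989ce
  opcode bits[31:25]=0x56: set/RI
  rd@[24:22]=0x1 ⇒ bx
  imm@[21:0]=0x1989ce ⇒ #1673678

nop; set bx, #1673678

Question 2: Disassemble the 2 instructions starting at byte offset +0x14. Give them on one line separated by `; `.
bl #-16; set bx, #6538

[14] 39 ff ff f0 → 0x39fffff0
  top 7b → 0x1c → bl [J]
  imm@[24:0]=0x1fffff0 (s25→-16) ⇒ #-16
[18] ac 40 19 8a → 0xac40198a
  top 7b → 0x56 → set [RI]
  rd@[24:22]=0x1 ⇒ bx
  imm@[21:0]=0x198a ⇒ #6538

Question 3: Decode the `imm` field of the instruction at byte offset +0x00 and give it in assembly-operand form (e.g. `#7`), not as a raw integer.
#1942200

+0x00: 9e 1d a2 b8 ⇒ word 0x9e1da2b8 (big)
  top 7b → 0x4f → sbi [RI]
  rd: (w>>22)&0x7=0x0 → ax
  imm: (w>>0)&0x3fffff=0x1da2b8 → #1942200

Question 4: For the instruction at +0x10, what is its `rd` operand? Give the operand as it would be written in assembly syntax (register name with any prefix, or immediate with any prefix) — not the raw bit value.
off 0x10: read 30 20 00 00 as big → 0x30200000
  op=0x30200000>>25=0x18 ⇒ lsr (RR)
  rd: (w>>22)&0x7=0x0 → ax
  rs: (w>>19)&0x7=0x4 → si

ax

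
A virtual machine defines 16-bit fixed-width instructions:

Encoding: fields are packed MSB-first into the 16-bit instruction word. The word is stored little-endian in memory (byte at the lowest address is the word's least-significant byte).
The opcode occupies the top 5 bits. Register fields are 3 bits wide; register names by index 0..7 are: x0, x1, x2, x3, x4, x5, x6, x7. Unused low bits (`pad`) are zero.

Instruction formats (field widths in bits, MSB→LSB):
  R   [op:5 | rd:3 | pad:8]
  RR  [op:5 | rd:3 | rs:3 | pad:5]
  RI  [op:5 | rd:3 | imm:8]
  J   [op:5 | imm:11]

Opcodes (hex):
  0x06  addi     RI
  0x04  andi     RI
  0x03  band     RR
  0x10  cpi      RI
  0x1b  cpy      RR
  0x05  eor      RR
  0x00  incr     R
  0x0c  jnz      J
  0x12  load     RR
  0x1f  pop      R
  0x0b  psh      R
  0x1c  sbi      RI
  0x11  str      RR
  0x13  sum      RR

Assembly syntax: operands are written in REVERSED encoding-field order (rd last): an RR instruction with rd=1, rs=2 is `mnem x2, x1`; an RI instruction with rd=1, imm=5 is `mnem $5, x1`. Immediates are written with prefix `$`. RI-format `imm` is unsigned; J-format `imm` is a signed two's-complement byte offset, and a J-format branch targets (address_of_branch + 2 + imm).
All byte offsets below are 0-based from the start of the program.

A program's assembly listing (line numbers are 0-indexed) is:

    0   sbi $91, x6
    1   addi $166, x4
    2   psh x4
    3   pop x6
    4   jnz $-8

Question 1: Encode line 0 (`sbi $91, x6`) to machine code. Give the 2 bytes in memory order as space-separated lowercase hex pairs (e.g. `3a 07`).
line 0 (sbi): pack op=0x1c:5|rd=6:3|imm=91:8 = 0xe65b; little→ 5b e6

5b e6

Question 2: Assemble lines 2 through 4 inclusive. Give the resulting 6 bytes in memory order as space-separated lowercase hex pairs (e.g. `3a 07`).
2. psh fields op=0xb:5|rd=4:3|pad=0:8 → word 5c00h → 00 5c
3. pop fields op=0x1f:5|rd=6:3|pad=0:8 → word fe00h → 00 fe
4. jnz fields op=0xc:5|imm=-8:11 → word 67f8h → f8 67

00 5c 00 fe f8 67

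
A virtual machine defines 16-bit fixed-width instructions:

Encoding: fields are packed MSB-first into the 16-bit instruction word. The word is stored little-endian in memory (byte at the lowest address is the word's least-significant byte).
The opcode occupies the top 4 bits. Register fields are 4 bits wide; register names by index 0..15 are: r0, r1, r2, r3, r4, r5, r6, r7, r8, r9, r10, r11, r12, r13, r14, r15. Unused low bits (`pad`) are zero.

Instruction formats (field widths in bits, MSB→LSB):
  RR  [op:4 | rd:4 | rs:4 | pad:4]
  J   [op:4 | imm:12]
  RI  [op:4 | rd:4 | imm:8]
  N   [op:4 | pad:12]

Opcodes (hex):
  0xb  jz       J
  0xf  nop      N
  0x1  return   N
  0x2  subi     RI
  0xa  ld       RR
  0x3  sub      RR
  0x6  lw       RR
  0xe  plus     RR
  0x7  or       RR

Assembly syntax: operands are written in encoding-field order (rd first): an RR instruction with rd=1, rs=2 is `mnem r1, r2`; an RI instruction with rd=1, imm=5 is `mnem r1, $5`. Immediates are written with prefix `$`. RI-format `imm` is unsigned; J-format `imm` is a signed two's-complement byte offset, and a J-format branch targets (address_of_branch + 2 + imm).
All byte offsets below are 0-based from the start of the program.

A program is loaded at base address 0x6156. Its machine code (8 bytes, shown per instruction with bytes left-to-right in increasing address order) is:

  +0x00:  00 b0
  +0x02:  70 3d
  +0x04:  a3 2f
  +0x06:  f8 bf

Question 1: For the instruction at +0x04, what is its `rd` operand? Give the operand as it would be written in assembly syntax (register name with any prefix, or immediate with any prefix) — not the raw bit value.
off 0x04: read a3 2f as little → 0x2fa3
  opcode bits[15:12]=0x2: subi/RI
  rd: (w>>8)&0xf=0xf → r15
  imm: (w>>0)&0xff=0xa3 → $163

r15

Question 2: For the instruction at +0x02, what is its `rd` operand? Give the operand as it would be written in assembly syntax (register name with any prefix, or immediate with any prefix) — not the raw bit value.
r13

@+02  little-endian(70 3d) = 0x3d70
  top 4b → 0x3 → sub [RR]
  rd@[11:8]=0xd ⇒ r13
  rs@[7:4]=0x7 ⇒ r7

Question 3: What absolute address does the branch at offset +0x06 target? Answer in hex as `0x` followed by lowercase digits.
[06] f8 bf → 0xbff8
  opcode bits[15:12]=0xb: jz/J
  imm: (w>>0)&0xfff=0xff8 (s12→-8) → $-8
  target = base 0x6156 + off 0x06 + 2 + imm -8 = 0x6156

0x6156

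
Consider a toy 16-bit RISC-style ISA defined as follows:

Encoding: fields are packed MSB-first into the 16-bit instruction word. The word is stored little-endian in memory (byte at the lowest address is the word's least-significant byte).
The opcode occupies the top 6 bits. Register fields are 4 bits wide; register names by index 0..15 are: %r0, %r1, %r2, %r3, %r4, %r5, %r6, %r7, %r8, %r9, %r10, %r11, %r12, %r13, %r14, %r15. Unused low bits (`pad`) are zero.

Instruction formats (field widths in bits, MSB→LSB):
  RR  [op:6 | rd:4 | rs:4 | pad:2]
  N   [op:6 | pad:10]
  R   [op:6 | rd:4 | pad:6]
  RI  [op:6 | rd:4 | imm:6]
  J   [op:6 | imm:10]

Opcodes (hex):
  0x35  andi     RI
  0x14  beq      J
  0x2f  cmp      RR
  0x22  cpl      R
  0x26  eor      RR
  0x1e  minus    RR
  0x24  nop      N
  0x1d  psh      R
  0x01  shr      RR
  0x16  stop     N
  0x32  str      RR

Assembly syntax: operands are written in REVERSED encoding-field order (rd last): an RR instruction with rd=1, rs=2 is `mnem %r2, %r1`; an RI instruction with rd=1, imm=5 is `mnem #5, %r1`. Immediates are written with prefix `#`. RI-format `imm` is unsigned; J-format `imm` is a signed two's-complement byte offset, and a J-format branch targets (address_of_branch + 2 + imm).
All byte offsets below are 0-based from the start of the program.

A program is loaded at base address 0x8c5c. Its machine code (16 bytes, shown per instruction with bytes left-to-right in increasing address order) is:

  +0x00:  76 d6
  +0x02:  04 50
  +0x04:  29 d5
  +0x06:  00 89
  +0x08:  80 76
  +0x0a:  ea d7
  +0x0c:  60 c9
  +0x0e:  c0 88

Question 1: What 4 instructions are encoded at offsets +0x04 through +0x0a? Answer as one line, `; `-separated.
@+04  little-endian(29 d5) = 0xd529
  top 6b → 0x35 → andi [RI]
  [9:6] rd=4 = %r4
  [5:0] imm=41 = #41
@+06  little-endian(00 89) = 0x8900
  top 6b → 0x22 → cpl [R]
  [9:6] rd=4 = %r4
@+08  little-endian(80 76) = 0x7680
  top 6b → 0x1d → psh [R]
  [9:6] rd=10 = %r10
@+0a  little-endian(ea d7) = 0xd7ea
  top 6b → 0x35 → andi [RI]
  [9:6] rd=15 = %r15
  [5:0] imm=42 = #42

andi #41, %r4; cpl %r4; psh %r10; andi #42, %r15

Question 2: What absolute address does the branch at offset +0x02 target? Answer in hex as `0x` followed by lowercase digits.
0x8c64

+0x02: 04 50 ⇒ word 0x5004 (little)
  top 6b → 0x14 → beq [J]
  imm@[9:0]=0x4 ⇒ #4
  target = base 0x8c5c + off 0x02 + 2 + imm 4 = 0x8c64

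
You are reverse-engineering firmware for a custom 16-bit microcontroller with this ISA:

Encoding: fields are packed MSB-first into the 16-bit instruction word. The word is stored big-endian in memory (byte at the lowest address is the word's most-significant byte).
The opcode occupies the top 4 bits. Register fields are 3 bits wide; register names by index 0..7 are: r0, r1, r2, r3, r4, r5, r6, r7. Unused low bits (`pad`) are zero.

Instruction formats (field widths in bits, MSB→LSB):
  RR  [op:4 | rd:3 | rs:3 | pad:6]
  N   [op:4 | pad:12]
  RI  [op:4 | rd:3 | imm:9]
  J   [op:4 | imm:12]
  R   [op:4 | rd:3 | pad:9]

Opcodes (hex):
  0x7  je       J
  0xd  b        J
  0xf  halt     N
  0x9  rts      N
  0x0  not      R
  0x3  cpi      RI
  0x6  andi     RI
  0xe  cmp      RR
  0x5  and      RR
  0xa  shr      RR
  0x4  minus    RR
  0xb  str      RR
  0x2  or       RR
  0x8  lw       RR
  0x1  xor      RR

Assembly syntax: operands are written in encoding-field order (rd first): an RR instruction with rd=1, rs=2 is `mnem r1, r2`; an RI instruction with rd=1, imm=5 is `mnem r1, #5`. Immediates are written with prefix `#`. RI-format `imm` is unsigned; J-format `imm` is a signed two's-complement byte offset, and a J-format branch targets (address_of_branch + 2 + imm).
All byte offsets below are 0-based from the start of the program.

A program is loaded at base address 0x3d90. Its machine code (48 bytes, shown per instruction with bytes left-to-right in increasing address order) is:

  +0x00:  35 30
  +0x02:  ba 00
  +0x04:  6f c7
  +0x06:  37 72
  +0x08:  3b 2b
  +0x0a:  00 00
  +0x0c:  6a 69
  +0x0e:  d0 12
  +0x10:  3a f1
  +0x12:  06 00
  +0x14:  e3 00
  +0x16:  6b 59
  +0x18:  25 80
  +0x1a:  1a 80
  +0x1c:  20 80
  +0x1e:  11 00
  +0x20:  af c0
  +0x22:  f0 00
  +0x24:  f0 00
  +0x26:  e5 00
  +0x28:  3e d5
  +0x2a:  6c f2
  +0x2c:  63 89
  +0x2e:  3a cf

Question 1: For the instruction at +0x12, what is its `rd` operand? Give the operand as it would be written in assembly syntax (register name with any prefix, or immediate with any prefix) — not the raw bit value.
@+12  big-endian(06 00) = 0x0600
  op=0x0600>>12=0x0 ⇒ not (R)
  rd: (w>>9)&0x7=0x3 → r3

r3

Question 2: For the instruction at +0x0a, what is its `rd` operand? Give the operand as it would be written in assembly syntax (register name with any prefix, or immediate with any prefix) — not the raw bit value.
r0

off 0x0a: read 00 00 as big → 0x0000
  op=0x0000>>12=0x0 ⇒ not (R)
  rd: (w>>9)&0x7=0x0 → r0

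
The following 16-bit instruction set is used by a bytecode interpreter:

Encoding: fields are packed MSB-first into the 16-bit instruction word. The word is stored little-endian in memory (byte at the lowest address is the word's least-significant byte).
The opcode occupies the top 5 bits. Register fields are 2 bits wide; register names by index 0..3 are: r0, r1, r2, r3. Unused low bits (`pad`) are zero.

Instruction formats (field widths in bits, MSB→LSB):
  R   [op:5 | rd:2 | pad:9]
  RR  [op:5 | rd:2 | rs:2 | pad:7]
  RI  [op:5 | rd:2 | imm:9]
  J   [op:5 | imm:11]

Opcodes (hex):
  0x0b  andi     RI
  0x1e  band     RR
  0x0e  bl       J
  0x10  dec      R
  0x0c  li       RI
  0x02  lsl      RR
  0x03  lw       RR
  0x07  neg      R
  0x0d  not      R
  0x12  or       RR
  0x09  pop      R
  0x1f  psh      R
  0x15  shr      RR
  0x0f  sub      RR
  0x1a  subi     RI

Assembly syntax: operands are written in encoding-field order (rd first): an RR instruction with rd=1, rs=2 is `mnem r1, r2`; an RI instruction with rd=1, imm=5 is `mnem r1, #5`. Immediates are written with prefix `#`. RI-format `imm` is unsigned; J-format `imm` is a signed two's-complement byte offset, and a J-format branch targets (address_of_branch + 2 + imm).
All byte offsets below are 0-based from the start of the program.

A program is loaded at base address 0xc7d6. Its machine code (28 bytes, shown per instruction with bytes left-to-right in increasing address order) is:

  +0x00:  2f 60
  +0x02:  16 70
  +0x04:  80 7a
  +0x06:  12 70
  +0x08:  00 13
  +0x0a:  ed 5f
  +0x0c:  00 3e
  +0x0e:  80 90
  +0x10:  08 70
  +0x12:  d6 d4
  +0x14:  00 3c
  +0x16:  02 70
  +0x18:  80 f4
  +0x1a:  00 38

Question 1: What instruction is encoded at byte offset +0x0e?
or r0, r1

+0x0e: 80 90 ⇒ word 0x9080 (little)
  top 5b → 0x12 → or [RR]
  [10:9] rd=0 = r0
  [8:7] rs=1 = r1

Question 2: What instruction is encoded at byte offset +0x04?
sub r1, r1

@+04  little-endian(80 7a) = 0x7a80
  op=0x7a80>>11=0xf ⇒ sub (RR)
  rd: (w>>9)&0x3=0x1 → r1
  rs: (w>>7)&0x3=0x1 → r1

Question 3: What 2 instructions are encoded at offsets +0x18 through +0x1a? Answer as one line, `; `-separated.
band r2, r1; neg r0

off 0x18: read 80 f4 as little → 0xf480
  op=0xf480>>11=0x1e ⇒ band (RR)
  rd@[10:9]=0x2 ⇒ r2
  rs@[8:7]=0x1 ⇒ r1
off 0x1a: read 00 38 as little → 0x3800
  op=0x3800>>11=0x7 ⇒ neg (R)
  rd@[10:9]=0x0 ⇒ r0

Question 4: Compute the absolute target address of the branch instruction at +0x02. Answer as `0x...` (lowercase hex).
[02] 16 70 → 0x7016
  top 5b → 0xe → bl [J]
  imm@[10:0]=0x16 ⇒ #22
  target = base 0xc7d6 + off 0x02 + 2 + imm 22 = 0xc7f0

0xc7f0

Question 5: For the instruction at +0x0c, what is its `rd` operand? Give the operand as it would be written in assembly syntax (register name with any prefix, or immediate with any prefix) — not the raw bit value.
r3

@+0c  little-endian(00 3e) = 0x3e00
  opcode bits[15:11]=0x7: neg/R
  rd: (w>>9)&0x3=0x3 → r3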